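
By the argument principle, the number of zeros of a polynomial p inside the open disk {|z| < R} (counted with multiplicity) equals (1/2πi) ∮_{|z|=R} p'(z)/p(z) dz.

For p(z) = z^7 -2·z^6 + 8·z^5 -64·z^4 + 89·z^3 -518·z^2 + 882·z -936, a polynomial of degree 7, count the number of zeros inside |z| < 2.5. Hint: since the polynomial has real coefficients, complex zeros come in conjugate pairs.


The zeros of p are: (1 + 1i), (1 - 1i), (-2 + 3i), (-2 - 3i), 4, (0 + 3i), (0 - 3i).
Their magnitudes are: 1.414, 1.414, 3.606, 3.606, 4, 3, 3.
Zeros with |z| < R = 2.5: (1 + 1i), (1 - 1i).
Count = 2.
By the argument principle, (1/2πi) ∮_{|z|=R} p'(z)/p(z) dz equals exactly this count.

Number of zeros inside |z| < 2.5: 2.


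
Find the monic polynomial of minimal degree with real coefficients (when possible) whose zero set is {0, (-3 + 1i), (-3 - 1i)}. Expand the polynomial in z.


The polynomial is p(z) = ∏_{α ∈ S} (z − α), where S = {0, (-3 + 1i), (-3 - 1i)}.
Expanding the product yields: p(z) = z^3 + 6·z^2 + 10·z.
Note conjugate pairs combine to real quadratics: (z − (-3+1i))(z − (-3−1i)) = z² + 6z + 10.
The resulting polynomial has degree 3 and real coefficients as required.

p(z) = z^3 + 6·z^2 + 10·z.


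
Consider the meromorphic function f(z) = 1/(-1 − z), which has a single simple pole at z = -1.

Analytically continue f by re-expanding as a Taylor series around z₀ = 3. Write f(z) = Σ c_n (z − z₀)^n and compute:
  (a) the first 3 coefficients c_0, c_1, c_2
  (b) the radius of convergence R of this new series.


Let w = z − z₀, so z = z₀ + w.
Then -1 − z = -1 − (z₀ + w) = (-1 − z₀) − w = -4 − w.
f(z) = 1/(-4 − w) = (1/(-4)) · 1/(1 − w/(-4)) = Σ_{n≥0} w^n / (-4)^(n+1).
So c_n = 1/(-4)^(n+1):
  c_0 = 1/(-4)^1 = -1/4.
  c_1 = 1/(-4)^2 = 1/16.
  c_2 = 1/(-4)^3 = -1/64.
The series is valid for |w/d| < 1, i.e. |z − z₀| < |d|.
Radius of convergence: R = |-1 − z₀| = |-4| = 4 (distance from z₀ to the singularity z = -1).

c_0 = -1/4, c_1 = 1/16, c_2 = -1/64; R = 4.


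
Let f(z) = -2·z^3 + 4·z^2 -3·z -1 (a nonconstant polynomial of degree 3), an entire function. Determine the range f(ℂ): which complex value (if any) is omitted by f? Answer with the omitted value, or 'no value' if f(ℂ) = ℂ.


Little Picard bounds the complement of f(ℂ) to at most one point.
For every w ∈ ℂ, the equation p(z) − w = 0 is a nonconstant polynomial in z and hence has at least one root by the fundamental theorem of algebra. So p is surjective onto ℂ, omitting no value.

Omitted value: no value.


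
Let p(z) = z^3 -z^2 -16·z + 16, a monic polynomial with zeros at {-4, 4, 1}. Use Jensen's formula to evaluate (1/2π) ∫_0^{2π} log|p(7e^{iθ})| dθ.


Zeros: -4, 1, 4; r = 7.
Inside |z| < r: -4, 1, 4. Outside (|z| ≥ r): ∅.
p(0) = 16, so log|p(0)| = log(16) = 2.7726.
Apply Jensen: I(r) = log|p(0)| + Σ_k log(r/|z_k|), summed over zeros inside |z| < r.
  log(r/|z_k|) for z_k = -4: log(7/4) = 0.5596
  log(r/|z_k|) for z_k = 4: log(7/4) = 0.5596
  log(r/|z_k|) for z_k = 1: log(7/1) = 1.9459
Sum over inside zeros: 3.0651.
I(r) = log|p(0)| + (inside sum) = 2.7726 + 3.0651 = 5.8377.
Closed form (all zeros inside, monic): I(r) = n·log(r) = 3·log(7) = 5.8377. ✓

I(r) ≈ 5.8377.


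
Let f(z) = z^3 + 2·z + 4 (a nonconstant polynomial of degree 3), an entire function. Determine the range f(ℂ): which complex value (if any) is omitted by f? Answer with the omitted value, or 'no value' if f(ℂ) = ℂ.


Little Picard bounds the complement of f(ℂ) to at most one point.
For every w ∈ ℂ, the equation p(z) − w = 0 is a nonconstant polynomial in z and hence has at least one root by the fundamental theorem of algebra. So p is surjective onto ℂ, omitting no value.

Omitted value: no value.


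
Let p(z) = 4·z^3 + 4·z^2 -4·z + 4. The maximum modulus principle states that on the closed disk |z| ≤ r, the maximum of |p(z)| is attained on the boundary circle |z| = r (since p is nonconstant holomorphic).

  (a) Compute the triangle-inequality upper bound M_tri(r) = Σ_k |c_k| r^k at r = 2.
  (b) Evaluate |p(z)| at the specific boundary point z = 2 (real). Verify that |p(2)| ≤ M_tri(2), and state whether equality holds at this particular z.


Coefficients: c_0 = 4, c_1 = -4, c_2 = 4, c_3 = 4. Radius r = 2.
Part (a). Triangle bound: M_tri(r) = Σ_k |c_k| r^k
  = |4|·2^0 + |-4|·2^1 + |4|·2^2 + |4|·2^3
  = 4 + 8 + 16 + 32 = 60.
This bounds M(r) := max_{|z|=r} |p(z)| from above; equality holds iff all terms c_k z^k can be made to align in phase at a single z on |z|=r.
Part (b). At z = 2 (real, on the circle |z| = r):
  p(2) = (4)·2^0 + (-4)·2^1 + (4)·2^2 + (4)·2^3 = 44.
  |p(2)| = 44.
Check: |p(2)| = 44 ≤ 60 = M_tri(2). ✓ Equality does not hold at z = 2 (the coefficients have mixed signs, so the terms do not all align in phase there).

M_tri(2) = 60; |p(2)| = 44; equality at z=2: no.


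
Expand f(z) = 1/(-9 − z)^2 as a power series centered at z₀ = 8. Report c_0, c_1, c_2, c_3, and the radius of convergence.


Let w = z − z₀, so z = z₀ + w.
Then -9 − z = -9 − (z₀ + w) = (-9 − z₀) − w = -17 − w.
f(z) = 1/(-17 − w)^2 = (1/(-17)^2) · (1 − w/(-17))^{−2}.
By the binomial series (1−u)^{−2} = Σ_{n≥0} C(n+1, 1) u^n for |u|<1, with u = w/(-17):
  c_n = C(n+1, 1) / (-17)^(n+2).
  c_0 = 1/(-17)^2 = 1/289.
  c_1 = 2/(-17)^3 = -2/4913.
  c_2 = 3/(-17)^4 = 3/83521.
  c_3 = 4/(-17)^5 = -4/1419857.
The series is valid for |w/d| < 1, i.e. |z − z₀| < |d|.
Radius of convergence: R = |-9 − z₀| = |-17| = 17 (distance from z₀ to the singularity z = -9).

c_0 = 1/289, c_1 = -2/4913, c_2 = 3/83521, c_3 = -4/1419857; R = 17.


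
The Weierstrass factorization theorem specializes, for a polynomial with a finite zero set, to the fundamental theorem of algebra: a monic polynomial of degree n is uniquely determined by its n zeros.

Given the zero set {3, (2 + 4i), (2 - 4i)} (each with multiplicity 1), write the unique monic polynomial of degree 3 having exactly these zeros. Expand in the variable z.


The polynomial is p(z) = ∏_{α ∈ S} (z − α), where S = {3, (2 + 4i), (2 - 4i)}.
Expanding the product yields: p(z) = z^3 -7·z^2 + 32·z -60.
Note conjugate pairs combine to real quadratics: (z − (2+4i))(z − (2−4i)) = z² − 4z + 20.
The resulting polynomial has degree 3 and real coefficients as required.

p(z) = z^3 -7·z^2 + 32·z -60.


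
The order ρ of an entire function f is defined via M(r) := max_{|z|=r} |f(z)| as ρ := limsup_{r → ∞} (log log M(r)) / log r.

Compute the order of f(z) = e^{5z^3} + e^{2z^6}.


Each summand is entire of order 3 and 6 respectively (as in the single-exponential case). The order of a sum is at most the max of the orders, so ρ ≤ 6. For the lower bound: on |z|=r choose arg z so that 2z^6 is real positive; then |e^{2z^6}| = e^{2r^6} while |e^{5z^3}| ≤ e^{5r^3} = o(e^{2r^6}). So |f| ≥ e^{2r^6}(1 − o(1)) and ρ ≥ 6. Hence ρ = max(3, 6) = 6.
Therefore ρ = 6.

Order ρ = 6.


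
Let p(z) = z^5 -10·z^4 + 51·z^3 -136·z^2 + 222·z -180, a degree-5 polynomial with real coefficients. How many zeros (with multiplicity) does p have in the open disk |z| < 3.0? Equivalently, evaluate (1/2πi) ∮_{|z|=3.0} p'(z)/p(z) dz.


The zeros of p are: 2, (3 + 3i), (3 - 3i), (1 + 2i), (1 - 2i).
Their magnitudes are: 2, 4.243, 4.243, 2.236, 2.236.
Zeros with |z| < R = 3.0: 2, (1 + 2i), (1 - 2i).
Count = 3.
By the argument principle, (1/2πi) ∮_{|z|=R} p'(z)/p(z) dz equals exactly this count.

Number of zeros inside |z| < 3.0: 3.


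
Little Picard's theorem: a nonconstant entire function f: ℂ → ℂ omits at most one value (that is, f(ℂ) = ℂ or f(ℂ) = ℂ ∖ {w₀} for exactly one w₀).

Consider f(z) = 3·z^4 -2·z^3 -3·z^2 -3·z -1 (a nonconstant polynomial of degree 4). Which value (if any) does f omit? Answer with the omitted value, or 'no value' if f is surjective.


Little Picard bounds the complement of f(ℂ) to at most one point.
For every w ∈ ℂ, the equation p(z) − w = 0 is a nonconstant polynomial in z and hence has at least one root by the fundamental theorem of algebra. So p is surjective onto ℂ, omitting no value.

Omitted value: no value.


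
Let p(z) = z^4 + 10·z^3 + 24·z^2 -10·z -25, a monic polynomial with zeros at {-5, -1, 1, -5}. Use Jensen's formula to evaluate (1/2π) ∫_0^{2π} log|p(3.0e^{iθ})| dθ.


Zeros: -5, -5, -1, 1; r = 3.0.
Inside |z| < r: -1, 1. Outside (|z| ≥ r): -5, -5.
p(0) = -25, so log|p(0)| = log(25) = 3.2189.
Apply Jensen: I(r) = log|p(0)| + Σ_k log(r/|z_k|), summed over zeros inside |z| < r.
  log(r/|z_k|) for z_k = -1: log(3.0/1) = 1.0986
  log(r/|z_k|) for z_k = 1: log(3.0/1) = 1.0986
  Outside zeros (-5, -5) contribute nothing to the Jensen sum.
Sum over inside zeros: 2.1972.
I(r) = log|p(0)| + (inside sum) = 3.2189 + 2.1972 = 5.4161.
Note: since some zeros are outside |z| ≤ r, the simplified n·log(r) form does NOT apply — only the inside zeros contribute.

I(r) ≈ 5.4161.


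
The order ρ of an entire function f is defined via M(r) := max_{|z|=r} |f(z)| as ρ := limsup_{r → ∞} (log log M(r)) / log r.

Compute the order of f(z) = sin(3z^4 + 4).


Write sin(w) = (e^{iw} ± e^{−iw})/(2 or 2i), so |sin(w)| ≤ e^{|w|}. With w = 3z^4 + 4, |w| ≤ 3r^4 + 4 on |z|=r, giving M(r) ≤ e^{3r^4 + 4} and ρ ≤ 4. For the lower bound, choose z on |z|=r with 3z^4 purely imaginary of modulus 3r^4; then |sin(3z^4 + 4)| grows like e^{3r^4}/2, so ρ ≥ 4. Hence ρ = 4.
Therefore ρ = 4.

Order ρ = 4.


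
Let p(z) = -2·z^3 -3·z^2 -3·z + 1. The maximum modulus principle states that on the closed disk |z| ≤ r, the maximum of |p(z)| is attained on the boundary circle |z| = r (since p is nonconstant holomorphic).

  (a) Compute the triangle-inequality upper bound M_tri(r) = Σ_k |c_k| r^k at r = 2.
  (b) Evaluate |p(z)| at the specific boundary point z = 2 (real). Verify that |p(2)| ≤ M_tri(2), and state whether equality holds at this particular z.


Coefficients: c_0 = 1, c_1 = -3, c_2 = -3, c_3 = -2. Radius r = 2.
Part (a). Triangle bound: M_tri(r) = Σ_k |c_k| r^k
  = |1|·2^0 + |-3|·2^1 + |-3|·2^2 + |-2|·2^3
  = 1 + 6 + 12 + 16 = 35.
This bounds M(r) := max_{|z|=r} |p(z)| from above; equality holds iff all terms c_k z^k can be made to align in phase at a single z on |z|=r.
Part (b). At z = 2 (real, on the circle |z| = r):
  p(2) = (1)·2^0 + (-3)·2^1 + (-3)·2^2 + (-2)·2^3 = -33.
  |p(2)| = 33.
Check: |p(2)| = 33 ≤ 35 = M_tri(2). ✓ Equality does not hold at z = 2 (the coefficients have mixed signs, so the terms do not all align in phase there).

M_tri(2) = 35; |p(2)| = 33; equality at z=2: no.


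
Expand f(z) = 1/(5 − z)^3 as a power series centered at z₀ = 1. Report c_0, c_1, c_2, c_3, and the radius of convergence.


Let w = z − z₀, so z = z₀ + w.
Then 5 − z = 5 − (z₀ + w) = (5 − z₀) − w = 4 − w.
f(z) = 1/(4 − w)^3 = (1/(4)^3) · (1 − w/(4))^{−3}.
By the binomial series (1−u)^{−3} = Σ_{n≥0} C(n+2, 2) u^n for |u|<1, with u = w/(4):
  c_n = C(n+2, 2) / (4)^(n+3).
  c_0 = 1/(4)^3 = 1/64.
  c_1 = 3/(4)^4 = 3/256.
  c_2 = 6/(4)^5 = 3/512.
  c_3 = 10/(4)^6 = 5/2048.
The series is valid for |w/d| < 1, i.e. |z − z₀| < |d|.
Radius of convergence: R = |5 − z₀| = |4| = 4 (distance from z₀ to the singularity z = 5).

c_0 = 1/64, c_1 = 3/256, c_2 = 3/512, c_3 = 5/2048; R = 4.


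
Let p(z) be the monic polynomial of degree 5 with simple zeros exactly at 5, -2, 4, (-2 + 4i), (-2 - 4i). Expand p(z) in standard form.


The polynomial is p(z) = ∏_{α ∈ S} (z − α), where S = {5, -2, 4, (-2 + 4i), (-2 - 4i)}.
Expanding the product yields: p(z) = z^5 -3·z^4 -6·z^3 -92·z^2 + 200·z + 800.
Note conjugate pairs combine to real quadratics: (z − (-2+4i))(z − (-2−4i)) = z² + 4z + 20.
The resulting polynomial has degree 5 and real coefficients as required.

p(z) = z^5 -3·z^4 -6·z^3 -92·z^2 + 200·z + 800.


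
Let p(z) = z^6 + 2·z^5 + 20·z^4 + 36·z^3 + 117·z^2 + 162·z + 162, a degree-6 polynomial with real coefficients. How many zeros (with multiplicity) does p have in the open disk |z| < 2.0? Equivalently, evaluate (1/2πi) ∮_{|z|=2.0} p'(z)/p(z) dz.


The zeros of p are: (0 + 3i), (0 - 3i), (0 + 3i), (0 - 3i), (-1 + 1i), (-1 - 1i).
Their magnitudes are: 3, 3, 3, 3, 1.414, 1.414.
Zeros with |z| < R = 2.0: (-1 + 1i), (-1 - 1i).
Count = 2.
By the argument principle, (1/2πi) ∮_{|z|=R} p'(z)/p(z) dz equals exactly this count.

Number of zeros inside |z| < 2.0: 2.


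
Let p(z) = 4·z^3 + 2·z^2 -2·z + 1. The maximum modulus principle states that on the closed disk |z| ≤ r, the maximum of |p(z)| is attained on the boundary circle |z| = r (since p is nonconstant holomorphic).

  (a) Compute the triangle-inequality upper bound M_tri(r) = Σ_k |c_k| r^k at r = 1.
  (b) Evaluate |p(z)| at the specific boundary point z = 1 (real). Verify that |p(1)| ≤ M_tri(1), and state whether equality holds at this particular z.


Coefficients: c_0 = 1, c_1 = -2, c_2 = 2, c_3 = 4. Radius r = 1.
Part (a). Triangle bound: M_tri(r) = Σ_k |c_k| r^k
  = |1|·1^0 + |-2|·1^1 + |2|·1^2 + |4|·1^3
  = 1 + 2 + 2 + 4 = 9.
This bounds M(r) := max_{|z|=r} |p(z)| from above; equality holds iff all terms c_k z^k can be made to align in phase at a single z on |z|=r.
Part (b). At z = 1 (real, on the circle |z| = r):
  p(1) = (1)·1^0 + (-2)·1^1 + (2)·1^2 + (4)·1^3 = 5.
  |p(1)| = 5.
Check: |p(1)| = 5 ≤ 9 = M_tri(1). ✓ Equality does not hold at z = 1 (the coefficients have mixed signs, so the terms do not all align in phase there).

M_tri(1) = 9; |p(1)| = 5; equality at z=1: no.


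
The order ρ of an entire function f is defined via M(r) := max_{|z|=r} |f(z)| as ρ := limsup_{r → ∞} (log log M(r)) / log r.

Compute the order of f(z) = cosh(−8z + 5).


cosh(w) is a linear combination of e^{iw} and e^{−iw} (or e^w, e^{−w} in the hyperbolic case), so |cosh(w)| ≤ e^{|w|}. With w = −8z + 5, |w| ≤ 8|z| + 5 = 8r + 5 on |z| = r, giving M(r) ≤ e^{8r + 5}, so ρ ≤ 1. On a suitable ray (z = it for sin/cos; z = t for sinh/cosh, t real → ∞), |cosh(−8z + 5)| grows like e^{8|t|}/2, so ρ ≥ 1. Hence ρ = 1.
Therefore ρ = 1.

Order ρ = 1.


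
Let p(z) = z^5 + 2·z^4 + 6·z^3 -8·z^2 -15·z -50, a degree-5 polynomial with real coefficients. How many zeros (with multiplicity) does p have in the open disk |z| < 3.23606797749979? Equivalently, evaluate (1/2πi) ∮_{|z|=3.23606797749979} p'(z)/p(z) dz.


The zeros of p are: (-1 + 2i), (-1 - 2i), (-1 + 2i), (-1 - 2i), 2.
Their magnitudes are: 2.236, 2.236, 2.236, 2.236, 2.
Zeros with |z| < R = 3.23606797749979: (-1 + 2i), (-1 - 2i), (-1 + 2i), (-1 - 2i), 2.
Count = 5.
By the argument principle, (1/2πi) ∮_{|z|=R} p'(z)/p(z) dz equals exactly this count.

Number of zeros inside |z| < 3.23606797749979: 5.


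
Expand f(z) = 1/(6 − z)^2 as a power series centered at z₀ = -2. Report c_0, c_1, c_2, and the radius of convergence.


Let w = z − z₀, so z = z₀ + w.
Then 6 − z = 6 − (z₀ + w) = (6 − z₀) − w = 8 − w.
f(z) = 1/(8 − w)^2 = (1/(8)^2) · (1 − w/(8))^{−2}.
By the binomial series (1−u)^{−2} = Σ_{n≥0} C(n+1, 1) u^n for |u|<1, with u = w/(8):
  c_n = C(n+1, 1) / (8)^(n+2).
  c_0 = 1/(8)^2 = 1/64.
  c_1 = 2/(8)^3 = 1/256.
  c_2 = 3/(8)^4 = 3/4096.
The series is valid for |w/d| < 1, i.e. |z − z₀| < |d|.
Radius of convergence: R = |6 − z₀| = |8| = 8 (distance from z₀ to the singularity z = 6).

c_0 = 1/64, c_1 = 1/256, c_2 = 3/4096; R = 8.


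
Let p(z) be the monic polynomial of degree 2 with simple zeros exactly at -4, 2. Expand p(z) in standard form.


The polynomial is p(z) = ∏_{α ∈ S} (z − α), where S = {-4, 2}.
Expanding the product yields: p(z) = z^2 + 2·z -8.
The resulting polynomial has degree 2 and real coefficients as required.

p(z) = z^2 + 2·z -8.


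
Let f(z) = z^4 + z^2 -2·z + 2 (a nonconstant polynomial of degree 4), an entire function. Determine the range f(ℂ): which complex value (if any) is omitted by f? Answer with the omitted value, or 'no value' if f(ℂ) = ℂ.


Little Picard bounds the complement of f(ℂ) to at most one point.
For every w ∈ ℂ, the equation p(z) − w = 0 is a nonconstant polynomial in z and hence has at least one root by the fundamental theorem of algebra. So p is surjective onto ℂ, omitting no value.

Omitted value: no value.


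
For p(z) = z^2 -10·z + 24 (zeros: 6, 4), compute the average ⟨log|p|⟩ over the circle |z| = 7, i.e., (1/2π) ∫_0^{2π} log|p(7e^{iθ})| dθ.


Zeros: 4, 6; r = 7.
Inside |z| < r: 4, 6. Outside (|z| ≥ r): ∅.
p(0) = 24, so log|p(0)| = log(24) = 3.1781.
Apply Jensen: I(r) = log|p(0)| + Σ_k log(r/|z_k|), summed over zeros inside |z| < r.
  log(r/|z_k|) for z_k = 6: log(7/6) = 0.1542
  log(r/|z_k|) for z_k = 4: log(7/4) = 0.5596
Sum over inside zeros: 0.7138.
I(r) = log|p(0)| + (inside sum) = 3.1781 + 0.7138 = 3.8918.
Closed form (all zeros inside, monic): I(r) = n·log(r) = 2·log(7) = 3.8918. ✓

I(r) ≈ 3.8918.


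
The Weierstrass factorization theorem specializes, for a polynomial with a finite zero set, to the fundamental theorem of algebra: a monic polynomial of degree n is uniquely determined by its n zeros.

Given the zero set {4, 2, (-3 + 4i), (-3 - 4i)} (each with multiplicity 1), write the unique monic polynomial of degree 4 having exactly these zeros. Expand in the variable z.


The polynomial is p(z) = ∏_{α ∈ S} (z − α), where S = {4, 2, (-3 + 4i), (-3 - 4i)}.
Expanding the product yields: p(z) = z^4 -3·z^2 -102·z + 200.
Note conjugate pairs combine to real quadratics: (z − (-3+4i))(z − (-3−4i)) = z² + 6z + 25.
The resulting polynomial has degree 4 and real coefficients as required.

p(z) = z^4 -3·z^2 -102·z + 200.


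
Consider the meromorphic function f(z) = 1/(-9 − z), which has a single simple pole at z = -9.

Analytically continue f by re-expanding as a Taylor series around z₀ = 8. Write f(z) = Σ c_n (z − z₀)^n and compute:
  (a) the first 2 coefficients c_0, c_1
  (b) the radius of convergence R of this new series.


Let w = z − z₀, so z = z₀ + w.
Then -9 − z = -9 − (z₀ + w) = (-9 − z₀) − w = -17 − w.
f(z) = 1/(-17 − w) = (1/(-17)) · 1/(1 − w/(-17)) = Σ_{n≥0} w^n / (-17)^(n+1).
So c_n = 1/(-17)^(n+1):
  c_0 = 1/(-17)^1 = -1/17.
  c_1 = 1/(-17)^2 = 1/289.
The series is valid for |w/d| < 1, i.e. |z − z₀| < |d|.
Radius of convergence: R = |-9 − z₀| = |-17| = 17 (distance from z₀ to the singularity z = -9).

c_0 = -1/17, c_1 = 1/289; R = 17.


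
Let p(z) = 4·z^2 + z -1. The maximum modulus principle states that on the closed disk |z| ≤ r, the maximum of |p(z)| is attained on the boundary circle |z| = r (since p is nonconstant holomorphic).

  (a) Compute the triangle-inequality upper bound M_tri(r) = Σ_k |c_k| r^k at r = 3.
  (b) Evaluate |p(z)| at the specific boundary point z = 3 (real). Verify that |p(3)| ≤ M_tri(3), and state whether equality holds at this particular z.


Coefficients: c_0 = -1, c_1 = 1, c_2 = 4. Radius r = 3.
Part (a). Triangle bound: M_tri(r) = Σ_k |c_k| r^k
  = |-1|·3^0 + |1|·3^1 + |4|·3^2
  = 1 + 3 + 36 = 40.
This bounds M(r) := max_{|z|=r} |p(z)| from above; equality holds iff all terms c_k z^k can be made to align in phase at a single z on |z|=r.
Part (b). At z = 3 (real, on the circle |z| = r):
  p(3) = (-1)·3^0 + (1)·3^1 + (4)·3^2 = 38.
  |p(3)| = 38.
Check: |p(3)| = 38 ≤ 40 = M_tri(3). ✓ Equality does not hold at z = 3 (the coefficients have mixed signs, so the terms do not all align in phase there).

M_tri(3) = 40; |p(3)| = 38; equality at z=3: no.


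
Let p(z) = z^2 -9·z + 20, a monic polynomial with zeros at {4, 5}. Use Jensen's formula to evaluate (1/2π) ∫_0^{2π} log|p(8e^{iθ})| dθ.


Zeros: 4, 5; r = 8.
Inside |z| < r: 4, 5. Outside (|z| ≥ r): ∅.
p(0) = 20, so log|p(0)| = log(20) = 2.9957.
Apply Jensen: I(r) = log|p(0)| + Σ_k log(r/|z_k|), summed over zeros inside |z| < r.
  log(r/|z_k|) for z_k = 4: log(8/4) = 0.6931
  log(r/|z_k|) for z_k = 5: log(8/5) = 0.4700
Sum over inside zeros: 1.1632.
I(r) = log|p(0)| + (inside sum) = 2.9957 + 1.1632 = 4.1589.
Closed form (all zeros inside, monic): I(r) = n·log(r) = 2·log(8) = 4.1589. ✓

I(r) ≈ 4.1589.


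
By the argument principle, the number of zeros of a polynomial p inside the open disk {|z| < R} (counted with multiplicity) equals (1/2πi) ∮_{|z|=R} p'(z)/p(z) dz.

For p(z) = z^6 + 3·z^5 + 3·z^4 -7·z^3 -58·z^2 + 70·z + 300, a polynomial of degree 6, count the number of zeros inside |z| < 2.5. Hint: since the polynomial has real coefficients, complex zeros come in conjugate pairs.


The zeros of p are: -3, -2, (-1 + 3i), (-1 - 3i), (2 + 1i), (2 - 1i).
Their magnitudes are: 3, 2, 3.162, 3.162, 2.236, 2.236.
Zeros with |z| < R = 2.5: -2, (2 + 1i), (2 - 1i).
Count = 3.
By the argument principle, (1/2πi) ∮_{|z|=R} p'(z)/p(z) dz equals exactly this count.

Number of zeros inside |z| < 2.5: 3.


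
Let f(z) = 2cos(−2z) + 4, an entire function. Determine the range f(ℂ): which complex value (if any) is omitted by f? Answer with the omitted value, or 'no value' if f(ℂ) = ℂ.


Little Picard bounds the complement of f(ℂ) to at most one point.
cos is entire and surjective onto ℂ: for every w ∈ ℂ, cos(ζ) = w has a solution ζ ∈ ℂ (e.g., via the complex inverse arccos). With ζ = −2z this gives z = ζ/(-2). Then 2·cos(−2z) takes every value in 2·ℂ = ℂ, and adding 4 is a bijection of ℂ. So f is surjective and omits no value. (Note: only on the real line is cos bounded by [−1, 1].)

Omitted value: no value.


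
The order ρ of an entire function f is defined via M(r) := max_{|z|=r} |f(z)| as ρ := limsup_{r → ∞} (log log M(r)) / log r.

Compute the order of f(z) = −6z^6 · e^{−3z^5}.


M(r) = max_{|z|=r} |-6|·|z|^6·|e^{−3z^5}| = 6·r^6 · e^{3r^5} (the factors attain their maxima compatibly on |z|=r). Then log M(r) = log 6 + 6·log r + 3r^5, dominated by the last term, so log log M(r) ~ 5·log r. The polynomial factor -6z^6 contributes only a log r term and does not affect the order. ρ = 5.
Therefore ρ = 5.

Order ρ = 5.


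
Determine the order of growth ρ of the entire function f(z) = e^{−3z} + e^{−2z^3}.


Each summand is entire of order 1 and 3 respectively (as in the single-exponential case). The order of a sum is at most the max of the orders, so ρ ≤ 3. For the lower bound: on |z|=r choose arg z so that -2z^3 is real positive; then |e^{-2z^3}| = e^{2r^3} while |e^{-3z}| ≤ e^{3r^1} = o(e^{2r^3}). So |f| ≥ e^{2r^3}(1 − o(1)) and ρ ≥ 3. Hence ρ = max(1, 3) = 3.
Therefore ρ = 3.

Order ρ = 3.


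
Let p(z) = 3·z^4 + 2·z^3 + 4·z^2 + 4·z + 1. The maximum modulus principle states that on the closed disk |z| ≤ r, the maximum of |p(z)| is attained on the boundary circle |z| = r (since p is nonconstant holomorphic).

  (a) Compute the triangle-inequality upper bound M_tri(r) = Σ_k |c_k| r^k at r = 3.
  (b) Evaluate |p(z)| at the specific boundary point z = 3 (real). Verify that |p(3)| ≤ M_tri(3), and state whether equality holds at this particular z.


Coefficients: c_0 = 1, c_1 = 4, c_2 = 4, c_3 = 2, c_4 = 3. Radius r = 3.
Part (a). Triangle bound: M_tri(r) = Σ_k |c_k| r^k
  = |1|·3^0 + |4|·3^1 + |4|·3^2 + |2|·3^3 + |3|·3^4
  = 1 + 12 + 36 + 54 + 243 = 346.
This bounds M(r) := max_{|z|=r} |p(z)| from above; equality holds iff all terms c_k z^k can be made to align in phase at a single z on |z|=r.
Part (b). At z = 3 (real, on the circle |z| = r):
  p(3) = (1)·3^0 + (4)·3^1 + (4)·3^2 + (2)·3^3 + (3)·3^4 = 346.
  |p(3)| = 346.
Since all nonzero coefficients share the same sign, |p(3)| = 346 = M_tri(3); the triangle bound is attained at z = 3, so in fact M(r) = 346.

M_tri(3) = 346; |p(3)| = 346; equality at z=3: yes.


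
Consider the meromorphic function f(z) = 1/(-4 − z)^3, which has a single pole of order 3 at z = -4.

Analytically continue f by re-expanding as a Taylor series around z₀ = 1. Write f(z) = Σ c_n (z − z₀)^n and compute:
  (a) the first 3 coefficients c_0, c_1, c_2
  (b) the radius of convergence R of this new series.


Let w = z − z₀, so z = z₀ + w.
Then -4 − z = -4 − (z₀ + w) = (-4 − z₀) − w = -5 − w.
f(z) = 1/(-5 − w)^3 = (1/(-5)^3) · (1 − w/(-5))^{−3}.
By the binomial series (1−u)^{−3} = Σ_{n≥0} C(n+2, 2) u^n for |u|<1, with u = w/(-5):
  c_n = C(n+2, 2) / (-5)^(n+3).
  c_0 = 1/(-5)^3 = -1/125.
  c_1 = 3/(-5)^4 = 3/625.
  c_2 = 6/(-5)^5 = -6/3125.
The series is valid for |w/d| < 1, i.e. |z − z₀| < |d|.
Radius of convergence: R = |-4 − z₀| = |-5| = 5 (distance from z₀ to the singularity z = -4).

c_0 = -1/125, c_1 = 3/625, c_2 = -6/3125; R = 5.


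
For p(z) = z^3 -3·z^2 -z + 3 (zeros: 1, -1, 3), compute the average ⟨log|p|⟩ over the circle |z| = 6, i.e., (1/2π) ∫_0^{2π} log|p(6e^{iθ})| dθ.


Zeros: -1, 1, 3; r = 6.
Inside |z| < r: -1, 1, 3. Outside (|z| ≥ r): ∅.
p(0) = 3, so log|p(0)| = log(3) = 1.0986.
Apply Jensen: I(r) = log|p(0)| + Σ_k log(r/|z_k|), summed over zeros inside |z| < r.
  log(r/|z_k|) for z_k = 1: log(6/1) = 1.7918
  log(r/|z_k|) for z_k = -1: log(6/1) = 1.7918
  log(r/|z_k|) for z_k = 3: log(6/3) = 0.6931
Sum over inside zeros: 4.2767.
I(r) = log|p(0)| + (inside sum) = 1.0986 + 4.2767 = 5.3753.
Closed form (all zeros inside, monic): I(r) = n·log(r) = 3·log(6) = 5.3753. ✓

I(r) ≈ 5.3753.


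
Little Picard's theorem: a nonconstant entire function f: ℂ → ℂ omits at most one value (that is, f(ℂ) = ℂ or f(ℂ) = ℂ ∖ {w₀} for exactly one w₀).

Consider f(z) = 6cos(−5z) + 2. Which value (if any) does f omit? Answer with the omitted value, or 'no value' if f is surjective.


Little Picard bounds the complement of f(ℂ) to at most one point.
cos is entire and surjective onto ℂ: for every w ∈ ℂ, cos(ζ) = w has a solution ζ ∈ ℂ (e.g., via the complex inverse arccos). With ζ = −5z this gives z = ζ/(-5). Then 6·cos(−5z) takes every value in 6·ℂ = ℂ, and adding 2 is a bijection of ℂ. So f is surjective and omits no value. (Note: only on the real line is cos bounded by [−1, 1].)

Omitted value: no value.


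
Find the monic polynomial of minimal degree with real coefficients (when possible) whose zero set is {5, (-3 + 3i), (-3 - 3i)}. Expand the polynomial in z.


The polynomial is p(z) = ∏_{α ∈ S} (z − α), where S = {5, (-3 + 3i), (-3 - 3i)}.
Expanding the product yields: p(z) = z^3 + z^2 -12·z -90.
Note conjugate pairs combine to real quadratics: (z − (-3+3i))(z − (-3−3i)) = z² + 6z + 18.
The resulting polynomial has degree 3 and real coefficients as required.

p(z) = z^3 + z^2 -12·z -90.


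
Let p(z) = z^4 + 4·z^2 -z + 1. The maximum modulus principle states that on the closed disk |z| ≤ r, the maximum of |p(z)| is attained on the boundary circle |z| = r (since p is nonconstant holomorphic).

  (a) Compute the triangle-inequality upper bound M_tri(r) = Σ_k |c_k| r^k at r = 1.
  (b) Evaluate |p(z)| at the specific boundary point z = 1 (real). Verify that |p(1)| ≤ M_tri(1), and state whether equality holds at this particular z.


Coefficients: c_0 = 1, c_1 = -1, c_2 = 4, c_3 = 0, c_4 = 1. Radius r = 1.
Part (a). Triangle bound: M_tri(r) = Σ_k |c_k| r^k
  = |1|·1^0 + |-1|·1^1 + |4|·1^2 + |0|·1^3 + |1|·1^4
  = 1 + 1 + 4 + 0 + 1 = 7.
This bounds M(r) := max_{|z|=r} |p(z)| from above; equality holds iff all terms c_k z^k can be made to align in phase at a single z on |z|=r.
Part (b). At z = 1 (real, on the circle |z| = r):
  p(1) = (1)·1^0 + (-1)·1^1 + (4)·1^2 + (0)·1^3 + (1)·1^4 = 5.
  |p(1)| = 5.
Check: |p(1)| = 5 ≤ 7 = M_tri(1). ✓ Equality does not hold at z = 1 (the coefficients have mixed signs, so the terms do not all align in phase there).

M_tri(1) = 7; |p(1)| = 5; equality at z=1: no.


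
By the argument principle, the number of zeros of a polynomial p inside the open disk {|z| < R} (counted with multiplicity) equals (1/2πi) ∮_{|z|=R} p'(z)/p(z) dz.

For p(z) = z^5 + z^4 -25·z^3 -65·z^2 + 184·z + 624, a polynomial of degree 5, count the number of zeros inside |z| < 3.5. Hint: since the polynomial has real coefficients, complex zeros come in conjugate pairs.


The zeros of p are: 4, 4, (-3 + 2i), (-3 - 2i), -3.
Their magnitudes are: 4, 4, 3.606, 3.606, 3.
Zeros with |z| < R = 3.5: -3.
Count = 1.
By the argument principle, (1/2πi) ∮_{|z|=R} p'(z)/p(z) dz equals exactly this count.

Number of zeros inside |z| < 3.5: 1.


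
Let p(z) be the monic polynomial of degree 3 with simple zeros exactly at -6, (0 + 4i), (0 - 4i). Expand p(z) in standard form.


The polynomial is p(z) = ∏_{α ∈ S} (z − α), where S = {-6, (0 + 4i), (0 - 4i)}.
Expanding the product yields: p(z) = z^3 + 6·z^2 + 16·z + 96.
Note conjugate pairs combine to real quadratics: (z − (0+4i))(z − (0−4i)) = z² + 16.
The resulting polynomial has degree 3 and real coefficients as required.

p(z) = z^3 + 6·z^2 + 16·z + 96.


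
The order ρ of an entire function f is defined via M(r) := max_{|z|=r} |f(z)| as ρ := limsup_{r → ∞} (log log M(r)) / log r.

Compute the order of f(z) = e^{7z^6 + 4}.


|e^{7z^6 + 4}| = e^{Re(7·z^6) + 4} ≤ e^{7|z|^6 + 4} = e^{7r^6 + 4} on |z| = r, so ρ ≤ 6. Choosing z on |z|=r so that 7·z^6 is real positive (always possible by picking arg z appropriately) gives |f(z)| = e^{7r^6 + 4}, matching the bound. The additive constant 4 does not affect log log M(r) ~ 6·log r. Hence ρ = 6.
Therefore ρ = 6.

Order ρ = 6.


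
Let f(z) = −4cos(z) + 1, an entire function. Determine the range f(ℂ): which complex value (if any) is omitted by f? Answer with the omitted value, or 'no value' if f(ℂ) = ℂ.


Little Picard bounds the complement of f(ℂ) to at most one point.
cos is entire and surjective onto ℂ: for every w ∈ ℂ, cos(ζ) = w has a solution ζ ∈ ℂ (e.g., via the complex inverse arccos). With ζ = z this gives z = ζ/(1). Then -4·cos(z) takes every value in -4·ℂ = ℂ, and adding 1 is a bijection of ℂ. So f is surjective and omits no value. (Note: only on the real line is cos bounded by [−1, 1].)

Omitted value: no value.


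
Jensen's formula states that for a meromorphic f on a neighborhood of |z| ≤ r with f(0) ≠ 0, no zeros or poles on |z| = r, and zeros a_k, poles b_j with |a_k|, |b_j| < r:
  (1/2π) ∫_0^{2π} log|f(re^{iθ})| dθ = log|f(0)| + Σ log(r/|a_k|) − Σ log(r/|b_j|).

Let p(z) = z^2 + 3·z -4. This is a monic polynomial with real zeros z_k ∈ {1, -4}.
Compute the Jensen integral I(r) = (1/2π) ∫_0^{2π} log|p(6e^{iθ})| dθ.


Zeros: -4, 1; r = 6.
Inside |z| < r: -4, 1. Outside (|z| ≥ r): ∅.
p(0) = -4, so log|p(0)| = log(4) = 1.3863.
Apply Jensen: I(r) = log|p(0)| + Σ_k log(r/|z_k|), summed over zeros inside |z| < r.
  log(r/|z_k|) for z_k = 1: log(6/1) = 1.7918
  log(r/|z_k|) for z_k = -4: log(6/4) = 0.4055
Sum over inside zeros: 2.1972.
I(r) = log|p(0)| + (inside sum) = 1.3863 + 2.1972 = 3.5835.
Closed form (all zeros inside, monic): I(r) = n·log(r) = 2·log(6) = 3.5835. ✓

I(r) ≈ 3.5835.


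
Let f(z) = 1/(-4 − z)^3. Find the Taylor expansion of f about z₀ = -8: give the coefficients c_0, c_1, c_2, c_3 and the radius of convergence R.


Let w = z − z₀, so z = z₀ + w.
Then -4 − z = -4 − (z₀ + w) = (-4 − z₀) − w = 4 − w.
f(z) = 1/(4 − w)^3 = (1/(4)^3) · (1 − w/(4))^{−3}.
By the binomial series (1−u)^{−3} = Σ_{n≥0} C(n+2, 2) u^n for |u|<1, with u = w/(4):
  c_n = C(n+2, 2) / (4)^(n+3).
  c_0 = 1/(4)^3 = 1/64.
  c_1 = 3/(4)^4 = 3/256.
  c_2 = 6/(4)^5 = 3/512.
  c_3 = 10/(4)^6 = 5/2048.
The series is valid for |w/d| < 1, i.e. |z − z₀| < |d|.
Radius of convergence: R = |-4 − z₀| = |4| = 4 (distance from z₀ to the singularity z = -4).

c_0 = 1/64, c_1 = 3/256, c_2 = 3/512, c_3 = 5/2048; R = 4.


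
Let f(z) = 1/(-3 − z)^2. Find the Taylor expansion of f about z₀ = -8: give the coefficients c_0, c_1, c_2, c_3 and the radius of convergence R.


Let w = z − z₀, so z = z₀ + w.
Then -3 − z = -3 − (z₀ + w) = (-3 − z₀) − w = 5 − w.
f(z) = 1/(5 − w)^2 = (1/(5)^2) · (1 − w/(5))^{−2}.
By the binomial series (1−u)^{−2} = Σ_{n≥0} C(n+1, 1) u^n for |u|<1, with u = w/(5):
  c_n = C(n+1, 1) / (5)^(n+2).
  c_0 = 1/(5)^2 = 1/25.
  c_1 = 2/(5)^3 = 2/125.
  c_2 = 3/(5)^4 = 3/625.
  c_3 = 4/(5)^5 = 4/3125.
The series is valid for |w/d| < 1, i.e. |z − z₀| < |d|.
Radius of convergence: R = |-3 − z₀| = |5| = 5 (distance from z₀ to the singularity z = -3).

c_0 = 1/25, c_1 = 2/125, c_2 = 3/625, c_3 = 4/3125; R = 5.


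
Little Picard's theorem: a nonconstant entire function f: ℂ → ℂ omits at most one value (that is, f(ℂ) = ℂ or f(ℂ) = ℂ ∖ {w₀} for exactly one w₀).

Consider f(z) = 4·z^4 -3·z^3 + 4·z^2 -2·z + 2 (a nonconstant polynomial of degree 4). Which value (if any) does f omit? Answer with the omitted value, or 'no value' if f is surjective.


Little Picard bounds the complement of f(ℂ) to at most one point.
For every w ∈ ℂ, the equation p(z) − w = 0 is a nonconstant polynomial in z and hence has at least one root by the fundamental theorem of algebra. So p is surjective onto ℂ, omitting no value.

Omitted value: no value.


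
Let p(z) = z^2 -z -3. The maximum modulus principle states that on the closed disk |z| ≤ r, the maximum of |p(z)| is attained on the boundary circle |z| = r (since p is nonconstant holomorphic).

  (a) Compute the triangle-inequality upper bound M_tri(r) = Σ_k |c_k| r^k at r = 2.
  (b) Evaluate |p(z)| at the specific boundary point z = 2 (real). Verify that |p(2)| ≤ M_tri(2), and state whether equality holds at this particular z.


Coefficients: c_0 = -3, c_1 = -1, c_2 = 1. Radius r = 2.
Part (a). Triangle bound: M_tri(r) = Σ_k |c_k| r^k
  = |-3|·2^0 + |-1|·2^1 + |1|·2^2
  = 3 + 2 + 4 = 9.
This bounds M(r) := max_{|z|=r} |p(z)| from above; equality holds iff all terms c_k z^k can be made to align in phase at a single z on |z|=r.
Part (b). At z = 2 (real, on the circle |z| = r):
  p(2) = (-3)·2^0 + (-1)·2^1 + (1)·2^2 = -1.
  |p(2)| = 1.
Check: |p(2)| = 1 ≤ 9 = M_tri(2). ✓ Equality does not hold at z = 2 (the coefficients have mixed signs, so the terms do not all align in phase there).

M_tri(2) = 9; |p(2)| = 1; equality at z=2: no.


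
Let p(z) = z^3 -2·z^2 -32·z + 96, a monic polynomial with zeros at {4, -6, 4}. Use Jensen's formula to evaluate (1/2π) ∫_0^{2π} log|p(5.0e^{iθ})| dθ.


Zeros: -6, 4, 4; r = 5.0.
Inside |z| < r: 4, 4. Outside (|z| ≥ r): -6.
p(0) = 96, so log|p(0)| = log(96) = 4.5643.
Apply Jensen: I(r) = log|p(0)| + Σ_k log(r/|z_k|), summed over zeros inside |z| < r.
  log(r/|z_k|) for z_k = 4: log(5.0/4) = 0.2231
  log(r/|z_k|) for z_k = 4: log(5.0/4) = 0.2231
  Outside zeros (-6) contribute nothing to the Jensen sum.
Sum over inside zeros: 0.4463.
I(r) = log|p(0)| + (inside sum) = 4.5643 + 0.4463 = 5.0106.
Note: since some zeros are outside |z| ≤ r, the simplified n·log(r) form does NOT apply — only the inside zeros contribute.

I(r) ≈ 5.0106.


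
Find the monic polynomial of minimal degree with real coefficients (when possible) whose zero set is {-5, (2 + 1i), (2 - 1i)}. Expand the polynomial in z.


The polynomial is p(z) = ∏_{α ∈ S} (z − α), where S = {-5, (2 + 1i), (2 - 1i)}.
Expanding the product yields: p(z) = z^3 + z^2 -15·z + 25.
Note conjugate pairs combine to real quadratics: (z − (2+1i))(z − (2−1i)) = z² − 4z + 5.
The resulting polynomial has degree 3 and real coefficients as required.

p(z) = z^3 + z^2 -15·z + 25.


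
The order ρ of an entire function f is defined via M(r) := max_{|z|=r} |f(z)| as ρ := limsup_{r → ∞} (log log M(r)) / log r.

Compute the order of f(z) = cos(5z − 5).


cos(w) is a linear combination of e^{iw} and e^{−iw} (or e^w, e^{−w} in the hyperbolic case), so |cos(w)| ≤ e^{|w|}. With w = 5z − 5, |w| ≤ 5|z| + 5 = 5r + 5 on |z| = r, giving M(r) ≤ e^{5r + 5}, so ρ ≤ 1. On a suitable ray (z = it for sin/cos; z = t for sinh/cosh, t real → ∞), |cos(5z − 5)| grows like e^{5|t|}/2, so ρ ≥ 1. Hence ρ = 1.
Therefore ρ = 1.

Order ρ = 1.


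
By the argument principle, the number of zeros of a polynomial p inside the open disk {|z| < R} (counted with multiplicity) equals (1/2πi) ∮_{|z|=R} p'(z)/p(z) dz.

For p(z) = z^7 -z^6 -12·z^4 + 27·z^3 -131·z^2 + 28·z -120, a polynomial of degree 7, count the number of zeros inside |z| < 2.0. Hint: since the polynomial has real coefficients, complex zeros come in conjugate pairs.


The zeros of p are: (-2 + 2i), (-2 - 2i), (1 + 2i), (1 - 2i), (0 + 1i), (0 - 1i), 3.
Their magnitudes are: 2.828, 2.828, 2.236, 2.236, 1, 1, 3.
Zeros with |z| < R = 2.0: (0 + 1i), (0 - 1i).
Count = 2.
By the argument principle, (1/2πi) ∮_{|z|=R} p'(z)/p(z) dz equals exactly this count.

Number of zeros inside |z| < 2.0: 2.


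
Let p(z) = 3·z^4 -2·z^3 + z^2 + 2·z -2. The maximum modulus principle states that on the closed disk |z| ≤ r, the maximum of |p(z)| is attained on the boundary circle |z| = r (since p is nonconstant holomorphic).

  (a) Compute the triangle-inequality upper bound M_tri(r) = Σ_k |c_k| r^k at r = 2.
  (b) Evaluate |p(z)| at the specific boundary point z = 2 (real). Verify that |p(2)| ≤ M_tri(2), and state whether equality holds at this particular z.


Coefficients: c_0 = -2, c_1 = 2, c_2 = 1, c_3 = -2, c_4 = 3. Radius r = 2.
Part (a). Triangle bound: M_tri(r) = Σ_k |c_k| r^k
  = |-2|·2^0 + |2|·2^1 + |1|·2^2 + |-2|·2^3 + |3|·2^4
  = 2 + 4 + 4 + 16 + 48 = 74.
This bounds M(r) := max_{|z|=r} |p(z)| from above; equality holds iff all terms c_k z^k can be made to align in phase at a single z on |z|=r.
Part (b). At z = 2 (real, on the circle |z| = r):
  p(2) = (-2)·2^0 + (2)·2^1 + (1)·2^2 + (-2)·2^3 + (3)·2^4 = 38.
  |p(2)| = 38.
Check: |p(2)| = 38 ≤ 74 = M_tri(2). ✓ Equality does not hold at z = 2 (the coefficients have mixed signs, so the terms do not all align in phase there).

M_tri(2) = 74; |p(2)| = 38; equality at z=2: no.


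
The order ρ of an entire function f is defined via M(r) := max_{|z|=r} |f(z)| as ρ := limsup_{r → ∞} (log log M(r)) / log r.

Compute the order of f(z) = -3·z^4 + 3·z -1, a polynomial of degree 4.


|f(z)| ≤ Σ|c_k|·r^k = O(r^4) as r → ∞. Polynomial growth is O(e^{r^ε}) for every ε > 0 (since r^4/e^{r^ε} → 0), so ρ ≤ ε for all ε > 0, i.e. ρ = 0. Every nonconstant polynomial has order 0.
Therefore ρ = 0.

Order ρ = 0.


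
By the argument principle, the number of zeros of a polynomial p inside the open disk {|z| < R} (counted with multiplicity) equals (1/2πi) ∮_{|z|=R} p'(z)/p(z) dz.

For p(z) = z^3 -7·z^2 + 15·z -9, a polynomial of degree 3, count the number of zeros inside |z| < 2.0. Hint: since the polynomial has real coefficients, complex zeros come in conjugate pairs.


The zeros of p are: 1, 3, 3.
Their magnitudes are: 1, 3, 3.
Zeros with |z| < R = 2.0: 1.
Count = 1.
By the argument principle, (1/2πi) ∮_{|z|=R} p'(z)/p(z) dz equals exactly this count.

Number of zeros inside |z| < 2.0: 1.


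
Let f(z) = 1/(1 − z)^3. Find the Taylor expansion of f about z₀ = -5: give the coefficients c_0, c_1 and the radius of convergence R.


Let w = z − z₀, so z = z₀ + w.
Then 1 − z = 1 − (z₀ + w) = (1 − z₀) − w = 6 − w.
f(z) = 1/(6 − w)^3 = (1/(6)^3) · (1 − w/(6))^{−3}.
By the binomial series (1−u)^{−3} = Σ_{n≥0} C(n+2, 2) u^n for |u|<1, with u = w/(6):
  c_n = C(n+2, 2) / (6)^(n+3).
  c_0 = 1/(6)^3 = 1/216.
  c_1 = 3/(6)^4 = 1/432.
The series is valid for |w/d| < 1, i.e. |z − z₀| < |d|.
Radius of convergence: R = |1 − z₀| = |6| = 6 (distance from z₀ to the singularity z = 1).

c_0 = 1/216, c_1 = 1/432; R = 6.


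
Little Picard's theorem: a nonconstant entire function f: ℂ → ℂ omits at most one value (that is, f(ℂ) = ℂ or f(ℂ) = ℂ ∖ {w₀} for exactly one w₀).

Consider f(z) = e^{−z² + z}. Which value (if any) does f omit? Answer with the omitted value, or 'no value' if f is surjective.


Little Picard bounds the complement of f(ℂ) to at most one point.
The exponent g(z) = −z² + z is a nonconstant polynomial, hence surjective onto ℂ. So e^{g(z)} takes every value in {e^w : w ∈ ℂ} = ℂ ∖ {0}. Adding 0 shifts the range to ℂ ∖ {0}. f omits exactly 0.

Omitted value: 0.
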